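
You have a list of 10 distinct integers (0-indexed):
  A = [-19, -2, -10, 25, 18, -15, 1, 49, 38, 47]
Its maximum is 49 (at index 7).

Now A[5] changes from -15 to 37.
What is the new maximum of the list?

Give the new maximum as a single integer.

Answer: 49

Derivation:
Old max = 49 (at index 7)
Change: A[5] -15 -> 37
Changed element was NOT the old max.
  New max = max(old_max, new_val) = max(49, 37) = 49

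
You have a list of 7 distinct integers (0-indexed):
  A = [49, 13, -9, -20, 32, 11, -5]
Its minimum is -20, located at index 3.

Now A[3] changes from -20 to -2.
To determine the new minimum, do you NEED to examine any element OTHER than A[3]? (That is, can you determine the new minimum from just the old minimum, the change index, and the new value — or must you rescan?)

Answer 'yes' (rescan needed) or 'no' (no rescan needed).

Answer: yes

Derivation:
Old min = -20 at index 3
Change at index 3: -20 -> -2
Index 3 WAS the min and new value -2 > old min -20. Must rescan other elements to find the new min.
Needs rescan: yes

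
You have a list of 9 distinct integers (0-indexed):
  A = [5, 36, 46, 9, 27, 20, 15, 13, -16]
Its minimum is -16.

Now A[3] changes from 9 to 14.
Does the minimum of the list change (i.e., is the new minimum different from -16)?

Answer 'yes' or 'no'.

Answer: no

Derivation:
Old min = -16
Change: A[3] 9 -> 14
Changed element was NOT the min; min changes only if 14 < -16.
New min = -16; changed? no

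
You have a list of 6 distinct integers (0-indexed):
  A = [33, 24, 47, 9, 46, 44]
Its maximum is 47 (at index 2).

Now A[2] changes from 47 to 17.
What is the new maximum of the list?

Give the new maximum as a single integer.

Answer: 46

Derivation:
Old max = 47 (at index 2)
Change: A[2] 47 -> 17
Changed element WAS the max -> may need rescan.
  Max of remaining elements: 46
  New max = max(17, 46) = 46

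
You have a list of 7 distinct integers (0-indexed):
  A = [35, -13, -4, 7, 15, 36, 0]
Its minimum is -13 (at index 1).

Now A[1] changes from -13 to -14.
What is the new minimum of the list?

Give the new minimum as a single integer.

Answer: -14

Derivation:
Old min = -13 (at index 1)
Change: A[1] -13 -> -14
Changed element WAS the min. Need to check: is -14 still <= all others?
  Min of remaining elements: -4
  New min = min(-14, -4) = -14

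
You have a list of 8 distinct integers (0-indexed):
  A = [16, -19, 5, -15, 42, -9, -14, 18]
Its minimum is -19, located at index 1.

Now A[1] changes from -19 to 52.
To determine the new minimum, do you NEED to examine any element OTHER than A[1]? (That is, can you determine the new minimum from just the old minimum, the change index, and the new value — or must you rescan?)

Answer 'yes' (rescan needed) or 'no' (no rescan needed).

Old min = -19 at index 1
Change at index 1: -19 -> 52
Index 1 WAS the min and new value 52 > old min -19. Must rescan other elements to find the new min.
Needs rescan: yes

Answer: yes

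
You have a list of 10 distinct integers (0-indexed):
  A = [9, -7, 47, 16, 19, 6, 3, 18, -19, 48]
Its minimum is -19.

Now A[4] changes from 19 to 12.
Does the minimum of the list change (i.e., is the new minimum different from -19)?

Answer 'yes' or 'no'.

Answer: no

Derivation:
Old min = -19
Change: A[4] 19 -> 12
Changed element was NOT the min; min changes only if 12 < -19.
New min = -19; changed? no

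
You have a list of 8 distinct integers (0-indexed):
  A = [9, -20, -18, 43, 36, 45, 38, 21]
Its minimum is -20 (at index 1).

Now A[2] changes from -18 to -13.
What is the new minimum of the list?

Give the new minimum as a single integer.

Old min = -20 (at index 1)
Change: A[2] -18 -> -13
Changed element was NOT the old min.
  New min = min(old_min, new_val) = min(-20, -13) = -20

Answer: -20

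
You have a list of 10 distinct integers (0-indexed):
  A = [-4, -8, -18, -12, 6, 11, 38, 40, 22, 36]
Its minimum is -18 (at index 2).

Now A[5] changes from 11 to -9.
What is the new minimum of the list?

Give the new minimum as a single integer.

Old min = -18 (at index 2)
Change: A[5] 11 -> -9
Changed element was NOT the old min.
  New min = min(old_min, new_val) = min(-18, -9) = -18

Answer: -18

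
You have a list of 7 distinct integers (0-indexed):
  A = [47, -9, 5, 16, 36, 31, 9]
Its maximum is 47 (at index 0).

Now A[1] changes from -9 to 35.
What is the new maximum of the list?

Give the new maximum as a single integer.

Old max = 47 (at index 0)
Change: A[1] -9 -> 35
Changed element was NOT the old max.
  New max = max(old_max, new_val) = max(47, 35) = 47

Answer: 47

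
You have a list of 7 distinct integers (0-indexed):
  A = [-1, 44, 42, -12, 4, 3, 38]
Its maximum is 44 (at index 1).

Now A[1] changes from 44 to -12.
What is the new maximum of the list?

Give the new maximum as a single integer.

Answer: 42

Derivation:
Old max = 44 (at index 1)
Change: A[1] 44 -> -12
Changed element WAS the max -> may need rescan.
  Max of remaining elements: 42
  New max = max(-12, 42) = 42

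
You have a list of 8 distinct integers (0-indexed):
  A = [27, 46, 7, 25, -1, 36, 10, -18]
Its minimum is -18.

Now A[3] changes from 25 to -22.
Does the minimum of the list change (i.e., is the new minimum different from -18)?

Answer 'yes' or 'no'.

Answer: yes

Derivation:
Old min = -18
Change: A[3] 25 -> -22
Changed element was NOT the min; min changes only if -22 < -18.
New min = -22; changed? yes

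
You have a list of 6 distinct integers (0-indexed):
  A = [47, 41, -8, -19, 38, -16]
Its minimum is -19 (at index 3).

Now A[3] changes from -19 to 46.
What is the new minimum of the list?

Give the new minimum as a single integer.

Answer: -16

Derivation:
Old min = -19 (at index 3)
Change: A[3] -19 -> 46
Changed element WAS the min. Need to check: is 46 still <= all others?
  Min of remaining elements: -16
  New min = min(46, -16) = -16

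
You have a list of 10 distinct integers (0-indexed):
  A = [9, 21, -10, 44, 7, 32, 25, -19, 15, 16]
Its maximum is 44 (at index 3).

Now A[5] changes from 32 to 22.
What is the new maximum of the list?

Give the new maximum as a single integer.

Answer: 44

Derivation:
Old max = 44 (at index 3)
Change: A[5] 32 -> 22
Changed element was NOT the old max.
  New max = max(old_max, new_val) = max(44, 22) = 44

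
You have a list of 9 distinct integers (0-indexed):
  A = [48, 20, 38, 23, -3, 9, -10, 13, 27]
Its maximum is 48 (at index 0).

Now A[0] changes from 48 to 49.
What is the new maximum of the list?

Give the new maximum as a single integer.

Answer: 49

Derivation:
Old max = 48 (at index 0)
Change: A[0] 48 -> 49
Changed element WAS the max -> may need rescan.
  Max of remaining elements: 38
  New max = max(49, 38) = 49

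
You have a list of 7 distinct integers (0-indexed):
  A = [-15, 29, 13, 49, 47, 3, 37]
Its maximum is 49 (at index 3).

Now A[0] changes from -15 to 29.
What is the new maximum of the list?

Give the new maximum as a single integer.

Old max = 49 (at index 3)
Change: A[0] -15 -> 29
Changed element was NOT the old max.
  New max = max(old_max, new_val) = max(49, 29) = 49

Answer: 49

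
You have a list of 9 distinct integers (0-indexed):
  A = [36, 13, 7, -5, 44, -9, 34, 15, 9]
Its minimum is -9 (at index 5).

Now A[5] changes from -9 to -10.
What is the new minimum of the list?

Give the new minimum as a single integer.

Old min = -9 (at index 5)
Change: A[5] -9 -> -10
Changed element WAS the min. Need to check: is -10 still <= all others?
  Min of remaining elements: -5
  New min = min(-10, -5) = -10

Answer: -10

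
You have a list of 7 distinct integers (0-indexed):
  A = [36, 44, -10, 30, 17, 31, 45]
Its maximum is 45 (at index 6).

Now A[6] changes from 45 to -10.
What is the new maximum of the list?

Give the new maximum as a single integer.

Old max = 45 (at index 6)
Change: A[6] 45 -> -10
Changed element WAS the max -> may need rescan.
  Max of remaining elements: 44
  New max = max(-10, 44) = 44

Answer: 44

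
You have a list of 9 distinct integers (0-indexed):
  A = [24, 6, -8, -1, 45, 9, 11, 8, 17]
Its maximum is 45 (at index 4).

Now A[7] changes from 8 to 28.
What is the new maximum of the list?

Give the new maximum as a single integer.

Old max = 45 (at index 4)
Change: A[7] 8 -> 28
Changed element was NOT the old max.
  New max = max(old_max, new_val) = max(45, 28) = 45

Answer: 45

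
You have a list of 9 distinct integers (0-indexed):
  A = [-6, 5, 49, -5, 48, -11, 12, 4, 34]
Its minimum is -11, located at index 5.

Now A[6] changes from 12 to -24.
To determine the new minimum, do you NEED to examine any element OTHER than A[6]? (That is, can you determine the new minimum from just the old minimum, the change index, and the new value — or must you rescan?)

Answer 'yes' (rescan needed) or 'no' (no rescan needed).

Old min = -11 at index 5
Change at index 6: 12 -> -24
Index 6 was NOT the min. New min = min(-11, -24). No rescan of other elements needed.
Needs rescan: no

Answer: no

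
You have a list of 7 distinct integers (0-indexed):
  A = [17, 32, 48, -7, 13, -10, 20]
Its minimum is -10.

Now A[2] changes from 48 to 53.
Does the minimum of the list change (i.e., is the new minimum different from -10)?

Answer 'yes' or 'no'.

Answer: no

Derivation:
Old min = -10
Change: A[2] 48 -> 53
Changed element was NOT the min; min changes only if 53 < -10.
New min = -10; changed? no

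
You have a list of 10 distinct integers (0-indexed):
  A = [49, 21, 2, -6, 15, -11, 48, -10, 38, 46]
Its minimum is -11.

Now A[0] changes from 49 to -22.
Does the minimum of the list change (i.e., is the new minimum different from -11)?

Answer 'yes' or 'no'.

Old min = -11
Change: A[0] 49 -> -22
Changed element was NOT the min; min changes only if -22 < -11.
New min = -22; changed? yes

Answer: yes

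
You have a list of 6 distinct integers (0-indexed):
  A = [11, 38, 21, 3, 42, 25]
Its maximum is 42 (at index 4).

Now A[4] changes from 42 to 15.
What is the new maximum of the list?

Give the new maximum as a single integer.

Old max = 42 (at index 4)
Change: A[4] 42 -> 15
Changed element WAS the max -> may need rescan.
  Max of remaining elements: 38
  New max = max(15, 38) = 38

Answer: 38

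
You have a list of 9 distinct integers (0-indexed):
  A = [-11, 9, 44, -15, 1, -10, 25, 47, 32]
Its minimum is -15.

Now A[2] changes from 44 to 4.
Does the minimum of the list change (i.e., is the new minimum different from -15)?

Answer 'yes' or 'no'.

Old min = -15
Change: A[2] 44 -> 4
Changed element was NOT the min; min changes only if 4 < -15.
New min = -15; changed? no

Answer: no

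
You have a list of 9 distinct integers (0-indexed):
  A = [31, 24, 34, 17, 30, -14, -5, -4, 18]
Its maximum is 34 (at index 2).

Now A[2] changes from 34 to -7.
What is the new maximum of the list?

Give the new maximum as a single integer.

Old max = 34 (at index 2)
Change: A[2] 34 -> -7
Changed element WAS the max -> may need rescan.
  Max of remaining elements: 31
  New max = max(-7, 31) = 31

Answer: 31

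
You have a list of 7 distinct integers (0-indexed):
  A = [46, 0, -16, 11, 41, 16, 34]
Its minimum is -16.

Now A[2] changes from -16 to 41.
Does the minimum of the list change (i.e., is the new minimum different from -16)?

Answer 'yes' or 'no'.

Answer: yes

Derivation:
Old min = -16
Change: A[2] -16 -> 41
Changed element was the min; new min must be rechecked.
New min = 0; changed? yes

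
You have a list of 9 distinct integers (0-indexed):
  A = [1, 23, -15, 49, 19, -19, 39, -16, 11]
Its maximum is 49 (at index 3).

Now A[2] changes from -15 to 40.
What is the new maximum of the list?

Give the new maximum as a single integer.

Answer: 49

Derivation:
Old max = 49 (at index 3)
Change: A[2] -15 -> 40
Changed element was NOT the old max.
  New max = max(old_max, new_val) = max(49, 40) = 49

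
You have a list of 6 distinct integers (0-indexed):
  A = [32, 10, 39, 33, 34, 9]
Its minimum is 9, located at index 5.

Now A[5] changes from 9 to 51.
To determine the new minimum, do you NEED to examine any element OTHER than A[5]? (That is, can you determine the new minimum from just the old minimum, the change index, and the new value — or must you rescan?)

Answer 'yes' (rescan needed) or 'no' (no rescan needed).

Old min = 9 at index 5
Change at index 5: 9 -> 51
Index 5 WAS the min and new value 51 > old min 9. Must rescan other elements to find the new min.
Needs rescan: yes

Answer: yes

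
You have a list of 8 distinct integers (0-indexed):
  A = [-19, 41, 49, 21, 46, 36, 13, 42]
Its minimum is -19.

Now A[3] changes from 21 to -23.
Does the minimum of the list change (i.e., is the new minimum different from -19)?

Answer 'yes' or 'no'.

Answer: yes

Derivation:
Old min = -19
Change: A[3] 21 -> -23
Changed element was NOT the min; min changes only if -23 < -19.
New min = -23; changed? yes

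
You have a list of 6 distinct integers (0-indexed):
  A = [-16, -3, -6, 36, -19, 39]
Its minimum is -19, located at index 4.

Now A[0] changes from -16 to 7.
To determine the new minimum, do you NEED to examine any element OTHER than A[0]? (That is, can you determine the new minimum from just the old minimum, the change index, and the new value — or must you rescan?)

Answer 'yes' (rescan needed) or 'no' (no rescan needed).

Answer: no

Derivation:
Old min = -19 at index 4
Change at index 0: -16 -> 7
Index 0 was NOT the min. New min = min(-19, 7). No rescan of other elements needed.
Needs rescan: no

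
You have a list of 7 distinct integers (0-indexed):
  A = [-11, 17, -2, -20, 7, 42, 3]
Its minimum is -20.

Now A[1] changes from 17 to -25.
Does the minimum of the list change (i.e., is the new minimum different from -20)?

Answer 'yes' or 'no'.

Answer: yes

Derivation:
Old min = -20
Change: A[1] 17 -> -25
Changed element was NOT the min; min changes only if -25 < -20.
New min = -25; changed? yes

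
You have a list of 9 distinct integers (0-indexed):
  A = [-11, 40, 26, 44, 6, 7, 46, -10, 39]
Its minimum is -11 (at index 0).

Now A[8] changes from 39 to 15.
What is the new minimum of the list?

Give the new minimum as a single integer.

Old min = -11 (at index 0)
Change: A[8] 39 -> 15
Changed element was NOT the old min.
  New min = min(old_min, new_val) = min(-11, 15) = -11

Answer: -11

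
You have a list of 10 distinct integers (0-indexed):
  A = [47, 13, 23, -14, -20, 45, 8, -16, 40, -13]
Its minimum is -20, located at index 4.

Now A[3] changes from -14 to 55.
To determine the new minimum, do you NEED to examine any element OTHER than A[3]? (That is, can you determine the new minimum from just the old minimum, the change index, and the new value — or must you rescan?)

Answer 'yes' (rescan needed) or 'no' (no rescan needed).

Answer: no

Derivation:
Old min = -20 at index 4
Change at index 3: -14 -> 55
Index 3 was NOT the min. New min = min(-20, 55). No rescan of other elements needed.
Needs rescan: no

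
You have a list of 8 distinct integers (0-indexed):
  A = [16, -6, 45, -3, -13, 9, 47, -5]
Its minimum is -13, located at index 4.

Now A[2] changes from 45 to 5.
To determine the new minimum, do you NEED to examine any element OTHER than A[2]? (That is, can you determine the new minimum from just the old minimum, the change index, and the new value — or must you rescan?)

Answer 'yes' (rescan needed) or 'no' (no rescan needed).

Old min = -13 at index 4
Change at index 2: 45 -> 5
Index 2 was NOT the min. New min = min(-13, 5). No rescan of other elements needed.
Needs rescan: no

Answer: no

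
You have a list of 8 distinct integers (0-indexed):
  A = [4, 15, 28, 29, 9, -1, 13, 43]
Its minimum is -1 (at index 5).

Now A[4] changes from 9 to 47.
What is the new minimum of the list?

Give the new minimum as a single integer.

Answer: -1

Derivation:
Old min = -1 (at index 5)
Change: A[4] 9 -> 47
Changed element was NOT the old min.
  New min = min(old_min, new_val) = min(-1, 47) = -1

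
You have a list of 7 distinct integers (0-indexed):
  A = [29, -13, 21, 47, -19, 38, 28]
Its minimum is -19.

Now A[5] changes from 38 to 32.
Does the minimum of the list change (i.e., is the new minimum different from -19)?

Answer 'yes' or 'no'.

Old min = -19
Change: A[5] 38 -> 32
Changed element was NOT the min; min changes only if 32 < -19.
New min = -19; changed? no

Answer: no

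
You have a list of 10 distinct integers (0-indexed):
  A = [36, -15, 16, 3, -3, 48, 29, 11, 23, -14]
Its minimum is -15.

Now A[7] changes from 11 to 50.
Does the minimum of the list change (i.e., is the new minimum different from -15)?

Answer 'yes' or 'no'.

Answer: no

Derivation:
Old min = -15
Change: A[7] 11 -> 50
Changed element was NOT the min; min changes only if 50 < -15.
New min = -15; changed? no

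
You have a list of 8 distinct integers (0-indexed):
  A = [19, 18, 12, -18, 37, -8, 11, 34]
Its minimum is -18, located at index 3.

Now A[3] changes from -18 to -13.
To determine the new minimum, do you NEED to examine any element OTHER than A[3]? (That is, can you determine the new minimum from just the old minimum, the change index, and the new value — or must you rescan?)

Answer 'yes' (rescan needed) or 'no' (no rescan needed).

Old min = -18 at index 3
Change at index 3: -18 -> -13
Index 3 WAS the min and new value -13 > old min -18. Must rescan other elements to find the new min.
Needs rescan: yes

Answer: yes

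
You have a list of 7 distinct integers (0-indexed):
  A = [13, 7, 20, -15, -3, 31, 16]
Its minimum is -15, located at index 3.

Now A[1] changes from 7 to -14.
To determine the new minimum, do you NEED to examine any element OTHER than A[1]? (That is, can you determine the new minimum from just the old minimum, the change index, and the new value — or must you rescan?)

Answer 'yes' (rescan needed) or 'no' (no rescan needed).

Old min = -15 at index 3
Change at index 1: 7 -> -14
Index 1 was NOT the min. New min = min(-15, -14). No rescan of other elements needed.
Needs rescan: no

Answer: no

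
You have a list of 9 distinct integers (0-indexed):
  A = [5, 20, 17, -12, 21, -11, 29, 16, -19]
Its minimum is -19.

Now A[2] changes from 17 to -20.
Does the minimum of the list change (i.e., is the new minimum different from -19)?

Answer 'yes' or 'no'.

Answer: yes

Derivation:
Old min = -19
Change: A[2] 17 -> -20
Changed element was NOT the min; min changes only if -20 < -19.
New min = -20; changed? yes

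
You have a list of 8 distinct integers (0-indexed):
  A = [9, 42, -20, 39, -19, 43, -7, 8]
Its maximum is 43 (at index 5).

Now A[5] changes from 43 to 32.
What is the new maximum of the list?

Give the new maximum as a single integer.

Answer: 42

Derivation:
Old max = 43 (at index 5)
Change: A[5] 43 -> 32
Changed element WAS the max -> may need rescan.
  Max of remaining elements: 42
  New max = max(32, 42) = 42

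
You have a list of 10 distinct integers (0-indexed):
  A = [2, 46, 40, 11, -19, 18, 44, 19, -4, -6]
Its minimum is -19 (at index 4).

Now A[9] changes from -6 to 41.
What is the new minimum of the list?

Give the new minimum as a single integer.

Answer: -19

Derivation:
Old min = -19 (at index 4)
Change: A[9] -6 -> 41
Changed element was NOT the old min.
  New min = min(old_min, new_val) = min(-19, 41) = -19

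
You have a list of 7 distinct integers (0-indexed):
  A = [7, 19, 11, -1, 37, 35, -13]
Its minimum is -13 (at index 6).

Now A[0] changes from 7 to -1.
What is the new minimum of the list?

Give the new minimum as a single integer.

Old min = -13 (at index 6)
Change: A[0] 7 -> -1
Changed element was NOT the old min.
  New min = min(old_min, new_val) = min(-13, -1) = -13

Answer: -13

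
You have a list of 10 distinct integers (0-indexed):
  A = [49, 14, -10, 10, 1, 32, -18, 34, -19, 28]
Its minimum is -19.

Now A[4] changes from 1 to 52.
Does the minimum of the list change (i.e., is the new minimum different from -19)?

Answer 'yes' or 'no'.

Old min = -19
Change: A[4] 1 -> 52
Changed element was NOT the min; min changes only if 52 < -19.
New min = -19; changed? no

Answer: no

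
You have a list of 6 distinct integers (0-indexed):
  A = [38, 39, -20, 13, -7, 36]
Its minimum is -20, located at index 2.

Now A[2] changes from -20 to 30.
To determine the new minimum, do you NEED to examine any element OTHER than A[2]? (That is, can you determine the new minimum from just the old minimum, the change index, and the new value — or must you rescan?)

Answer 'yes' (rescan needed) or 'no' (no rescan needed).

Answer: yes

Derivation:
Old min = -20 at index 2
Change at index 2: -20 -> 30
Index 2 WAS the min and new value 30 > old min -20. Must rescan other elements to find the new min.
Needs rescan: yes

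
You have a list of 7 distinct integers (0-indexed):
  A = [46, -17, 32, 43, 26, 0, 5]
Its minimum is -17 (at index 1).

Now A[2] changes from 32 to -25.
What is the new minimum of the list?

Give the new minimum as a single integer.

Old min = -17 (at index 1)
Change: A[2] 32 -> -25
Changed element was NOT the old min.
  New min = min(old_min, new_val) = min(-17, -25) = -25

Answer: -25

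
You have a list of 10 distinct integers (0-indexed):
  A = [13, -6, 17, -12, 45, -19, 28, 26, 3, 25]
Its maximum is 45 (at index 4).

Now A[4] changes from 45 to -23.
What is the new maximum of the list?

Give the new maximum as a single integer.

Old max = 45 (at index 4)
Change: A[4] 45 -> -23
Changed element WAS the max -> may need rescan.
  Max of remaining elements: 28
  New max = max(-23, 28) = 28

Answer: 28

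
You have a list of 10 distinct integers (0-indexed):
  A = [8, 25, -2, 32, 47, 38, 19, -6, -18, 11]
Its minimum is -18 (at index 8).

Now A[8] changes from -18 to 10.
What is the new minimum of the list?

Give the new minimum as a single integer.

Old min = -18 (at index 8)
Change: A[8] -18 -> 10
Changed element WAS the min. Need to check: is 10 still <= all others?
  Min of remaining elements: -6
  New min = min(10, -6) = -6

Answer: -6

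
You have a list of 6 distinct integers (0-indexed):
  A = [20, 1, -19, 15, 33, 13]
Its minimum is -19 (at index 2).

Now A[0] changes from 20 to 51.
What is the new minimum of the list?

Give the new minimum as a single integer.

Old min = -19 (at index 2)
Change: A[0] 20 -> 51
Changed element was NOT the old min.
  New min = min(old_min, new_val) = min(-19, 51) = -19

Answer: -19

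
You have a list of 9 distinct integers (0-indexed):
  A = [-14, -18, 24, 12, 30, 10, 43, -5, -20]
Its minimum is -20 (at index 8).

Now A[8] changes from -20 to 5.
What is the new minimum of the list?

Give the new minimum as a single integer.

Answer: -18

Derivation:
Old min = -20 (at index 8)
Change: A[8] -20 -> 5
Changed element WAS the min. Need to check: is 5 still <= all others?
  Min of remaining elements: -18
  New min = min(5, -18) = -18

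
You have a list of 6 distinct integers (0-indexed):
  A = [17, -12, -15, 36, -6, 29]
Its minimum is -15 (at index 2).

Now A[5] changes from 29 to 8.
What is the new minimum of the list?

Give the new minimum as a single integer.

Old min = -15 (at index 2)
Change: A[5] 29 -> 8
Changed element was NOT the old min.
  New min = min(old_min, new_val) = min(-15, 8) = -15

Answer: -15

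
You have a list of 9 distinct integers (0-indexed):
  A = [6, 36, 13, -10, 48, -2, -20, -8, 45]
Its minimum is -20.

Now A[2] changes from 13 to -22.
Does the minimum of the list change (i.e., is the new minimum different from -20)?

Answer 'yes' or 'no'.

Answer: yes

Derivation:
Old min = -20
Change: A[2] 13 -> -22
Changed element was NOT the min; min changes only if -22 < -20.
New min = -22; changed? yes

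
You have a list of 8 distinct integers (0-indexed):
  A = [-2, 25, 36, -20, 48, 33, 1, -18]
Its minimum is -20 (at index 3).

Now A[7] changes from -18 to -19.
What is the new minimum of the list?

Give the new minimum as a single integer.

Answer: -20

Derivation:
Old min = -20 (at index 3)
Change: A[7] -18 -> -19
Changed element was NOT the old min.
  New min = min(old_min, new_val) = min(-20, -19) = -20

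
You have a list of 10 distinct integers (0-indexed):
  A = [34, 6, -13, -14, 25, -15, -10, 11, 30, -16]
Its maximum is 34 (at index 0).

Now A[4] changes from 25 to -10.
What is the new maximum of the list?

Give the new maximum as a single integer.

Old max = 34 (at index 0)
Change: A[4] 25 -> -10
Changed element was NOT the old max.
  New max = max(old_max, new_val) = max(34, -10) = 34

Answer: 34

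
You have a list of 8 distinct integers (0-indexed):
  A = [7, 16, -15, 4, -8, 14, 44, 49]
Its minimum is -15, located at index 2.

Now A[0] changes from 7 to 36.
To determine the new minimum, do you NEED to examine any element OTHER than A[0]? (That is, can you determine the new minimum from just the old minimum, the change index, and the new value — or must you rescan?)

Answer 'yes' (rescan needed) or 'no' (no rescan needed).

Answer: no

Derivation:
Old min = -15 at index 2
Change at index 0: 7 -> 36
Index 0 was NOT the min. New min = min(-15, 36). No rescan of other elements needed.
Needs rescan: no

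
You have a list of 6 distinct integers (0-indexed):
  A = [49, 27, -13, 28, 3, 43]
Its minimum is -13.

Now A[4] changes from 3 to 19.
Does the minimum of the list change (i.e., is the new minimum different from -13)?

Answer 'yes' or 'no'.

Answer: no

Derivation:
Old min = -13
Change: A[4] 3 -> 19
Changed element was NOT the min; min changes only if 19 < -13.
New min = -13; changed? no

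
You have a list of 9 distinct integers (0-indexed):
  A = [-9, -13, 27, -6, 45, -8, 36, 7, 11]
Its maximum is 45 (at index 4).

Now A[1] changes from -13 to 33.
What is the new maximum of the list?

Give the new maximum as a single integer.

Answer: 45

Derivation:
Old max = 45 (at index 4)
Change: A[1] -13 -> 33
Changed element was NOT the old max.
  New max = max(old_max, new_val) = max(45, 33) = 45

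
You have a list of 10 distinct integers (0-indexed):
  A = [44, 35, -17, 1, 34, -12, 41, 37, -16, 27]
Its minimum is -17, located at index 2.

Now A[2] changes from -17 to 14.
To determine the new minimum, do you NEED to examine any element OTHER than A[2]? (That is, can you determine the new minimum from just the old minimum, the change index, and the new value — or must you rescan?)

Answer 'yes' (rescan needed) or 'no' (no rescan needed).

Old min = -17 at index 2
Change at index 2: -17 -> 14
Index 2 WAS the min and new value 14 > old min -17. Must rescan other elements to find the new min.
Needs rescan: yes

Answer: yes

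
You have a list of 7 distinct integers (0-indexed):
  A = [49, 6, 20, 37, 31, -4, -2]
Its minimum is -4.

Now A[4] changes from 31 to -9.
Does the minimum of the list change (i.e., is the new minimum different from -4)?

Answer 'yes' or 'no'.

Answer: yes

Derivation:
Old min = -4
Change: A[4] 31 -> -9
Changed element was NOT the min; min changes only if -9 < -4.
New min = -9; changed? yes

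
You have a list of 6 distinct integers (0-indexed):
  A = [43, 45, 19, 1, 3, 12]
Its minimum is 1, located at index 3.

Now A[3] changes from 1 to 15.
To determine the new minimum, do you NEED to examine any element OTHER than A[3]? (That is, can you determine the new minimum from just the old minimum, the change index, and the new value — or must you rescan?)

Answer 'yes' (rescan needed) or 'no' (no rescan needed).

Answer: yes

Derivation:
Old min = 1 at index 3
Change at index 3: 1 -> 15
Index 3 WAS the min and new value 15 > old min 1. Must rescan other elements to find the new min.
Needs rescan: yes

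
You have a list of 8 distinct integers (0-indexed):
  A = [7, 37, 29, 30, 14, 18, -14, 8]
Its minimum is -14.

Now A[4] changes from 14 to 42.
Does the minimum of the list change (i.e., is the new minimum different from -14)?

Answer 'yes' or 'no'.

Old min = -14
Change: A[4] 14 -> 42
Changed element was NOT the min; min changes only if 42 < -14.
New min = -14; changed? no

Answer: no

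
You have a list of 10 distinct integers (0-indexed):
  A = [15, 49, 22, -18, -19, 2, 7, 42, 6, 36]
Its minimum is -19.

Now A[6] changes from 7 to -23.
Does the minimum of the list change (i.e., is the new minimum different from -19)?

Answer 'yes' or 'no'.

Old min = -19
Change: A[6] 7 -> -23
Changed element was NOT the min; min changes only if -23 < -19.
New min = -23; changed? yes

Answer: yes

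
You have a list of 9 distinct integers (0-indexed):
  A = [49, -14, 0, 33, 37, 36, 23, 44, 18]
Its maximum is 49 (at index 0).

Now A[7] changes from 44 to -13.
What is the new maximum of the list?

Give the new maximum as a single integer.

Answer: 49

Derivation:
Old max = 49 (at index 0)
Change: A[7] 44 -> -13
Changed element was NOT the old max.
  New max = max(old_max, new_val) = max(49, -13) = 49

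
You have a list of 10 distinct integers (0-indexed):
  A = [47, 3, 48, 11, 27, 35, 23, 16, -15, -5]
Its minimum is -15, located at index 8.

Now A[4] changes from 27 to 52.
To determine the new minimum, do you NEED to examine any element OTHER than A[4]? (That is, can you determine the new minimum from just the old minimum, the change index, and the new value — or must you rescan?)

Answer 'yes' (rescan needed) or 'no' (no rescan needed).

Answer: no

Derivation:
Old min = -15 at index 8
Change at index 4: 27 -> 52
Index 4 was NOT the min. New min = min(-15, 52). No rescan of other elements needed.
Needs rescan: no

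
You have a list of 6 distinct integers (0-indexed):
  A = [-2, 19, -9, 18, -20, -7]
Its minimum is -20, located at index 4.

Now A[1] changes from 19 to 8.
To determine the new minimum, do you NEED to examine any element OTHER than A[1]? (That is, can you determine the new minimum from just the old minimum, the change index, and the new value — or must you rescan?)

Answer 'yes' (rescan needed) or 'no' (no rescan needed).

Old min = -20 at index 4
Change at index 1: 19 -> 8
Index 1 was NOT the min. New min = min(-20, 8). No rescan of other elements needed.
Needs rescan: no

Answer: no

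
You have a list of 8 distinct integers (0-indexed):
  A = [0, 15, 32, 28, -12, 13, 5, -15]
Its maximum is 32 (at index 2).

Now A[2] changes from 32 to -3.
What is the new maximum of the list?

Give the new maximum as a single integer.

Old max = 32 (at index 2)
Change: A[2] 32 -> -3
Changed element WAS the max -> may need rescan.
  Max of remaining elements: 28
  New max = max(-3, 28) = 28

Answer: 28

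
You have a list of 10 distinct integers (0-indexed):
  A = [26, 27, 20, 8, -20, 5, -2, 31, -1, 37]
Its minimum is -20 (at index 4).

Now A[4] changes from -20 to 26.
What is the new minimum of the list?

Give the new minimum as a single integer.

Old min = -20 (at index 4)
Change: A[4] -20 -> 26
Changed element WAS the min. Need to check: is 26 still <= all others?
  Min of remaining elements: -2
  New min = min(26, -2) = -2

Answer: -2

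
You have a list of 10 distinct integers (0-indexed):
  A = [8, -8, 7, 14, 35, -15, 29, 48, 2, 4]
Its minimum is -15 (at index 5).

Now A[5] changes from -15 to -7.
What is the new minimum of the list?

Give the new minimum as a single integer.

Answer: -8

Derivation:
Old min = -15 (at index 5)
Change: A[5] -15 -> -7
Changed element WAS the min. Need to check: is -7 still <= all others?
  Min of remaining elements: -8
  New min = min(-7, -8) = -8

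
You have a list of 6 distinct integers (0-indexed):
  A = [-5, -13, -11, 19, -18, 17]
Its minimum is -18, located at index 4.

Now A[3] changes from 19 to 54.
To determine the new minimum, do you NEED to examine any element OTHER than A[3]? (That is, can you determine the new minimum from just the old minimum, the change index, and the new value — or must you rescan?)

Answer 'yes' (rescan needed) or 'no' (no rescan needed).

Old min = -18 at index 4
Change at index 3: 19 -> 54
Index 3 was NOT the min. New min = min(-18, 54). No rescan of other elements needed.
Needs rescan: no

Answer: no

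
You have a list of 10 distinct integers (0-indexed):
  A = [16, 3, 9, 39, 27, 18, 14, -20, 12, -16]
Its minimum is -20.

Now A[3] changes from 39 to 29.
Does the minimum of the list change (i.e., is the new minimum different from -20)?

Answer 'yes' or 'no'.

Old min = -20
Change: A[3] 39 -> 29
Changed element was NOT the min; min changes only if 29 < -20.
New min = -20; changed? no

Answer: no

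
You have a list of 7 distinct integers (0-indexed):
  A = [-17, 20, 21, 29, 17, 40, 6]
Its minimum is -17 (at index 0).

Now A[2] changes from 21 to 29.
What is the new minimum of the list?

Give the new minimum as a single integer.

Answer: -17

Derivation:
Old min = -17 (at index 0)
Change: A[2] 21 -> 29
Changed element was NOT the old min.
  New min = min(old_min, new_val) = min(-17, 29) = -17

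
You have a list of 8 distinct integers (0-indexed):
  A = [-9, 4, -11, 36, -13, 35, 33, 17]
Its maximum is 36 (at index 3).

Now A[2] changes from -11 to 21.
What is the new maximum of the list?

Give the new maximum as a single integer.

Answer: 36

Derivation:
Old max = 36 (at index 3)
Change: A[2] -11 -> 21
Changed element was NOT the old max.
  New max = max(old_max, new_val) = max(36, 21) = 36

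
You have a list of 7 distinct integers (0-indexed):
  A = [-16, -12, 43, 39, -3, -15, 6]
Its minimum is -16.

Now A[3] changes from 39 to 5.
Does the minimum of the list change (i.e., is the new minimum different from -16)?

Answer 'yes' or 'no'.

Answer: no

Derivation:
Old min = -16
Change: A[3] 39 -> 5
Changed element was NOT the min; min changes only if 5 < -16.
New min = -16; changed? no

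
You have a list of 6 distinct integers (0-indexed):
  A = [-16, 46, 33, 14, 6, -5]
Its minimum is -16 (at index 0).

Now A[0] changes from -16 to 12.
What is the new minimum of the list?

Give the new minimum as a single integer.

Old min = -16 (at index 0)
Change: A[0] -16 -> 12
Changed element WAS the min. Need to check: is 12 still <= all others?
  Min of remaining elements: -5
  New min = min(12, -5) = -5

Answer: -5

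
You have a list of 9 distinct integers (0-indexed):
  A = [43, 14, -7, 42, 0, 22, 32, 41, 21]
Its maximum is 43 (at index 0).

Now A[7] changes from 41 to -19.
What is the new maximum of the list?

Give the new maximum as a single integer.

Old max = 43 (at index 0)
Change: A[7] 41 -> -19
Changed element was NOT the old max.
  New max = max(old_max, new_val) = max(43, -19) = 43

Answer: 43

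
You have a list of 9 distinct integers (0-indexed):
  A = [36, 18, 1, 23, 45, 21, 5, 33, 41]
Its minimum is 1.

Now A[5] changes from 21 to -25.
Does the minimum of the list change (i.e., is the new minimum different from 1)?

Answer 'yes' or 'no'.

Answer: yes

Derivation:
Old min = 1
Change: A[5] 21 -> -25
Changed element was NOT the min; min changes only if -25 < 1.
New min = -25; changed? yes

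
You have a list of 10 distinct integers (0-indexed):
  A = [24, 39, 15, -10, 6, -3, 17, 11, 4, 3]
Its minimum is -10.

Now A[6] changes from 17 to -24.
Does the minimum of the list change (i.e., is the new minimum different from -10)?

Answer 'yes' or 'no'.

Old min = -10
Change: A[6] 17 -> -24
Changed element was NOT the min; min changes only if -24 < -10.
New min = -24; changed? yes

Answer: yes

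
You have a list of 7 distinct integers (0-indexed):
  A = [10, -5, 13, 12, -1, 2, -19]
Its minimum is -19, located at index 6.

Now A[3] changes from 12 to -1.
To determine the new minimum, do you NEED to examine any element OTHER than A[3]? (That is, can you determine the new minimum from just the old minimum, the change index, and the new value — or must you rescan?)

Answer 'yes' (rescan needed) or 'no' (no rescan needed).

Old min = -19 at index 6
Change at index 3: 12 -> -1
Index 3 was NOT the min. New min = min(-19, -1). No rescan of other elements needed.
Needs rescan: no

Answer: no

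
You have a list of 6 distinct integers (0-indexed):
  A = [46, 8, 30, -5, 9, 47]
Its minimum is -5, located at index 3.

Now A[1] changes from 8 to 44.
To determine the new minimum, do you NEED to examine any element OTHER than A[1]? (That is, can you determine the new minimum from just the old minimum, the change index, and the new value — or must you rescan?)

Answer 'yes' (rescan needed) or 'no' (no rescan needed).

Answer: no

Derivation:
Old min = -5 at index 3
Change at index 1: 8 -> 44
Index 1 was NOT the min. New min = min(-5, 44). No rescan of other elements needed.
Needs rescan: no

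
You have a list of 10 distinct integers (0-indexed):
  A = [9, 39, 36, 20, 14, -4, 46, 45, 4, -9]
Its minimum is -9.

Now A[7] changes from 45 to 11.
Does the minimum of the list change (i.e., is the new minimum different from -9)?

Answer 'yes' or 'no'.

Answer: no

Derivation:
Old min = -9
Change: A[7] 45 -> 11
Changed element was NOT the min; min changes only if 11 < -9.
New min = -9; changed? no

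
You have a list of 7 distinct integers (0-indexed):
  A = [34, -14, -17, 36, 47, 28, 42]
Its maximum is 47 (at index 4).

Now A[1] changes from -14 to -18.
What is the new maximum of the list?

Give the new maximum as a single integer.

Old max = 47 (at index 4)
Change: A[1] -14 -> -18
Changed element was NOT the old max.
  New max = max(old_max, new_val) = max(47, -18) = 47

Answer: 47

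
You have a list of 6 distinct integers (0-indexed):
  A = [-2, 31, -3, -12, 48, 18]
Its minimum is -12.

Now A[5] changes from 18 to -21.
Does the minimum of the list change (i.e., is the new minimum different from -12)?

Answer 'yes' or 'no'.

Answer: yes

Derivation:
Old min = -12
Change: A[5] 18 -> -21
Changed element was NOT the min; min changes only if -21 < -12.
New min = -21; changed? yes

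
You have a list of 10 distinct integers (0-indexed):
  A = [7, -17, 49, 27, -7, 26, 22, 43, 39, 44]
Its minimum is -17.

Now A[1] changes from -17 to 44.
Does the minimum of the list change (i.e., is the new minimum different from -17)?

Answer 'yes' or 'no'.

Answer: yes

Derivation:
Old min = -17
Change: A[1] -17 -> 44
Changed element was the min; new min must be rechecked.
New min = -7; changed? yes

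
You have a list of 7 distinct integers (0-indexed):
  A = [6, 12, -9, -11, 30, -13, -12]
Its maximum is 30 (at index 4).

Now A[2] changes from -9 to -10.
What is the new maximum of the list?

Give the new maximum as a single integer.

Old max = 30 (at index 4)
Change: A[2] -9 -> -10
Changed element was NOT the old max.
  New max = max(old_max, new_val) = max(30, -10) = 30

Answer: 30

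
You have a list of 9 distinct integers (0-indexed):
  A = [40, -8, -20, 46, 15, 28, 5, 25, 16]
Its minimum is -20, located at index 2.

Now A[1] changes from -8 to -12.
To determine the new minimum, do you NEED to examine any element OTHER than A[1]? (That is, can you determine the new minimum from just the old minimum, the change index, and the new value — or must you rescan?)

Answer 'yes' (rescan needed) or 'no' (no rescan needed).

Answer: no

Derivation:
Old min = -20 at index 2
Change at index 1: -8 -> -12
Index 1 was NOT the min. New min = min(-20, -12). No rescan of other elements needed.
Needs rescan: no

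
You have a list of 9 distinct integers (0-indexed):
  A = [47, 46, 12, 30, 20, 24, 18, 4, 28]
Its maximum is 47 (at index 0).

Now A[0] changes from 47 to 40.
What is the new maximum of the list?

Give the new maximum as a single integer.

Answer: 46

Derivation:
Old max = 47 (at index 0)
Change: A[0] 47 -> 40
Changed element WAS the max -> may need rescan.
  Max of remaining elements: 46
  New max = max(40, 46) = 46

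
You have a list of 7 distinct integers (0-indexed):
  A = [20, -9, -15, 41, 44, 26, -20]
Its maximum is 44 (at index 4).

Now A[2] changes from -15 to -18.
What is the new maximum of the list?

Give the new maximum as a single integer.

Answer: 44

Derivation:
Old max = 44 (at index 4)
Change: A[2] -15 -> -18
Changed element was NOT the old max.
  New max = max(old_max, new_val) = max(44, -18) = 44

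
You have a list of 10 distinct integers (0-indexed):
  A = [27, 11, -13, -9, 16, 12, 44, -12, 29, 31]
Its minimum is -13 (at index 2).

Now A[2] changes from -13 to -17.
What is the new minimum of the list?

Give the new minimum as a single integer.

Old min = -13 (at index 2)
Change: A[2] -13 -> -17
Changed element WAS the min. Need to check: is -17 still <= all others?
  Min of remaining elements: -12
  New min = min(-17, -12) = -17

Answer: -17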